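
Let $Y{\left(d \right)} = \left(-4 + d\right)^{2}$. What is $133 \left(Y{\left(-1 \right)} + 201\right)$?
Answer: $30058$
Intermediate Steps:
$133 \left(Y{\left(-1 \right)} + 201\right) = 133 \left(\left(-4 - 1\right)^{2} + 201\right) = 133 \left(\left(-5\right)^{2} + 201\right) = 133 \left(25 + 201\right) = 133 \cdot 226 = 30058$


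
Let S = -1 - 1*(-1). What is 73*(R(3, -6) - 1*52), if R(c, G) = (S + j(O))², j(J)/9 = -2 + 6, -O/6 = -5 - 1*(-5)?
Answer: 90812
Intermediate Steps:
O = 0 (O = -6*(-5 - 1*(-5)) = -6*(-5 + 5) = -6*0 = 0)
S = 0 (S = -1 + 1 = 0)
j(J) = 36 (j(J) = 9*(-2 + 6) = 9*4 = 36)
R(c, G) = 1296 (R(c, G) = (0 + 36)² = 36² = 1296)
73*(R(3, -6) - 1*52) = 73*(1296 - 1*52) = 73*(1296 - 52) = 73*1244 = 90812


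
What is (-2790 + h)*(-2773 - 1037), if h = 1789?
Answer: 3813810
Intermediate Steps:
(-2790 + h)*(-2773 - 1037) = (-2790 + 1789)*(-2773 - 1037) = -1001*(-3810) = 3813810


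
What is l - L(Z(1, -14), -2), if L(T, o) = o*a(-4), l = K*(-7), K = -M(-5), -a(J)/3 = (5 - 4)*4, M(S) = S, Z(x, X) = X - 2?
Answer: -59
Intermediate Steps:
Z(x, X) = -2 + X
a(J) = -12 (a(J) = -3*(5 - 4)*4 = -3*4 = -12)
K = 5 (K = -1*(-5) = 5)
l = -35 (l = 5*(-7) = -35)
L(T, o) = -12*o (L(T, o) = o*(-12) = -12*o)
l - L(Z(1, -14), -2) = -35 - (-12)*(-2) = -35 - 1*24 = -35 - 24 = -59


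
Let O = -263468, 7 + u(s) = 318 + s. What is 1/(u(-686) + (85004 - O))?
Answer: 1/348097 ≈ 2.8728e-6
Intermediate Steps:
u(s) = 311 + s (u(s) = -7 + (318 + s) = 311 + s)
1/(u(-686) + (85004 - O)) = 1/((311 - 686) + (85004 - 1*(-263468))) = 1/(-375 + (85004 + 263468)) = 1/(-375 + 348472) = 1/348097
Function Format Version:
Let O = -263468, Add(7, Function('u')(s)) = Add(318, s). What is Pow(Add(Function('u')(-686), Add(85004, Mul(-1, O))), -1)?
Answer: Rational(1, 348097) ≈ 2.8728e-6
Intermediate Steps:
Function('u')(s) = Add(311, s) (Function('u')(s) = Add(-7, Add(318, s)) = Add(311, s))
Pow(Add(Function('u')(-686), Add(85004, Mul(-1, O))), -1) = Pow(Add(Add(311, -686), Add(85004, Mul(-1, -263468))), -1) = Pow(Add(-375, Add(85004, 263468)), -1) = Pow(Add(-375, 348472), -1) = Pow(348097, -1) = Rational(1, 348097)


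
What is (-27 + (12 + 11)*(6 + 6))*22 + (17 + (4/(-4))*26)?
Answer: 5469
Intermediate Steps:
(-27 + (12 + 11)*(6 + 6))*22 + (17 + (4/(-4))*26) = (-27 + 23*12)*22 + (17 + (4*(-¼))*26) = (-27 + 276)*22 + (17 - 1*26) = 249*22 + (17 - 26) = 5478 - 9 = 5469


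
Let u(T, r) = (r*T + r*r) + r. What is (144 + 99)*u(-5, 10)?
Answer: 14580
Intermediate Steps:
u(T, r) = r + r² + T*r (u(T, r) = (T*r + r²) + r = (r² + T*r) + r = r + r² + T*r)
(144 + 99)*u(-5, 10) = (144 + 99)*(10*(1 - 5 + 10)) = 243*(10*6) = 243*60 = 14580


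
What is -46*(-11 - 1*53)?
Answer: 2944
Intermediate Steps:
-46*(-11 - 1*53) = -46*(-11 - 53) = -46*(-64) = 2944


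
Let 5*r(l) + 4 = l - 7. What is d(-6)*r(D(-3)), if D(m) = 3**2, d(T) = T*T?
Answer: -72/5 ≈ -14.400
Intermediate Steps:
d(T) = T**2
D(m) = 9
r(l) = -11/5 + l/5 (r(l) = -4/5 + (l - 7)/5 = -4/5 + (-7 + l)/5 = -4/5 + (-7/5 + l/5) = -11/5 + l/5)
d(-6)*r(D(-3)) = (-6)**2*(-11/5 + (1/5)*9) = 36*(-11/5 + 9/5) = 36*(-2/5) = -72/5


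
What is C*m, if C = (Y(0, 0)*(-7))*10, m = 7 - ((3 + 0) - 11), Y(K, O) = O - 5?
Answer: 5250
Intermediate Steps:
Y(K, O) = -5 + O
m = 15 (m = 7 - (3 - 11) = 7 - 1*(-8) = 7 + 8 = 15)
C = 350 (C = ((-5 + 0)*(-7))*10 = -5*(-7)*10 = 35*10 = 350)
C*m = 350*15 = 5250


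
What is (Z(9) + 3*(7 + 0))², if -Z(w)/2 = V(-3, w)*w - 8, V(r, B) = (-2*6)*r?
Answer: 373321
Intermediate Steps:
V(r, B) = -12*r
Z(w) = 16 - 72*w (Z(w) = -2*((-12*(-3))*w - 8) = -2*(36*w - 8) = -2*(-8 + 36*w) = 16 - 72*w)
(Z(9) + 3*(7 + 0))² = ((16 - 72*9) + 3*(7 + 0))² = ((16 - 648) + 3*7)² = (-632 + 21)² = (-611)² = 373321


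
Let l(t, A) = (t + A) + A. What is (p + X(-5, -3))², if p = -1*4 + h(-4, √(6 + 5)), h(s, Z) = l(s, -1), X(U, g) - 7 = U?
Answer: 64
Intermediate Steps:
l(t, A) = t + 2*A (l(t, A) = (A + t) + A = t + 2*A)
X(U, g) = 7 + U
h(s, Z) = -2 + s (h(s, Z) = s + 2*(-1) = s - 2 = -2 + s)
p = -10 (p = -1*4 + (-2 - 4) = -4 - 6 = -10)
(p + X(-5, -3))² = (-10 + (7 - 5))² = (-10 + 2)² = (-8)² = 64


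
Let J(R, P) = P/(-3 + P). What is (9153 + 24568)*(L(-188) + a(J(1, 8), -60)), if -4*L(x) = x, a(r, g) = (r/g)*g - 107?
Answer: -9846532/5 ≈ -1.9693e+6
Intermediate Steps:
a(r, g) = -107 + r (a(r, g) = (r/g)*g - 107 = r - 107 = -107 + r)
L(x) = -x/4
(9153 + 24568)*(L(-188) + a(J(1, 8), -60)) = (9153 + 24568)*(-¼*(-188) + (-107 + 8/(-3 + 8))) = 33721*(47 + (-107 + 8/5)) = 33721*(47 - 527/5) = 33721*(-292/5) = -9846532/5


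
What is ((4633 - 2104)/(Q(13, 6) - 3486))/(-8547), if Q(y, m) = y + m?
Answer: 843/9877483 ≈ 8.5346e-5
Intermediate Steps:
Q(y, m) = m + y
((4633 - 2104)/(Q(13, 6) - 3486))/(-8547) = ((4633 - 2104)/((6 + 13) - 3486))/(-8547) = (2529/(19 - 3486))*(-1/8547) = (2529/(-3467))*(-1/8547) = (2529*(-1/3467))*(-1/8547) = -2529/3467*(-1/8547) = 843/9877483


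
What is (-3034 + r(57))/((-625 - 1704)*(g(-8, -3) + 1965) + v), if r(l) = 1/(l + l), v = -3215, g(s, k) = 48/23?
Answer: 7955125/12020717688 ≈ 0.00066178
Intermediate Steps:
g(s, k) = 48/23 (g(s, k) = 48*(1/23) = 48/23)
r(l) = 1/(2*l)
(-3034 + r(57))/((-625 - 1704)*(g(-8, -3) + 1965) + v) = (-3034 + (½)/57)/((-625 - 1704)*(48/23 + 1965) - 3215) = (-3034 + (½)*(1/57))/(-2329*45243/23 - 3215) = (-3034 + 1/114)/(-105370947/23 - 3215) = -345875/(114*(-105444892/23)) = -345875/114*(-23/105444892) = 7955125/12020717688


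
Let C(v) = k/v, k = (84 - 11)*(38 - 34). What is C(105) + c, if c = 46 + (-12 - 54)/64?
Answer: 160439/3360 ≈ 47.750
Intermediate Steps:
k = 292 (k = 73*4 = 292)
C(v) = 292/v
c = 1439/32 (c = 46 - 66*1/64 = 46 - 33/32 = 1439/32 ≈ 44.969)
C(105) + c = 292/105 + 1439/32 = 160439/3360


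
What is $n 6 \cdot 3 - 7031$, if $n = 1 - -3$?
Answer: $-6959$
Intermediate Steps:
$n = 4$ ($n = 1 + 3 = 4$)
$n 6 \cdot 3 - 7031 = 4 \cdot 6 \cdot 3 - 7031 = 24 \cdot 3 - 7031 = 72 - 7031 = -6959$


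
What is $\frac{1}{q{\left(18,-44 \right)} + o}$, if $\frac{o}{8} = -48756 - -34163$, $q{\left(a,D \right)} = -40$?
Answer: $- \frac{1}{116784} \approx -8.5628 \cdot 10^{-6}$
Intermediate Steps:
$o = -116744$ ($o = 8 \left(-48756 - -34163\right) = 8 \left(-48756 + 34163\right) = 8 \left(-14593\right) = -116744$)
$\frac{1}{q{\left(18,-44 \right)} + o} = \frac{1}{-40 - 116744} = \frac{1}{-116784} = - \frac{1}{116784}$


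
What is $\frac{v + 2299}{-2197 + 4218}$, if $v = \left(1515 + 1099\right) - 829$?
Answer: $\frac{4084}{2021} \approx 2.0208$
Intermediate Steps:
$v = 1785$ ($v = 2614 - 829 = 1785$)
$\frac{v + 2299}{-2197 + 4218} = \frac{1785 + 2299}{-2197 + 4218} = \frac{4084}{2021}$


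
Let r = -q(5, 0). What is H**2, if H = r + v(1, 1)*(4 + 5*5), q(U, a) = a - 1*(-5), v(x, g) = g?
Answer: 576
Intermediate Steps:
q(U, a) = 5 + a (q(U, a) = a + 5 = 5 + a)
r = -5 (r = -(5 + 0) = -1*5 = -5)
H = 24 (H = -5 + 1*(4 + 5*5) = -5 + 1*(4 + 25) = -5 + 1*29 = -5 + 29 = 24)
H**2 = 24**2 = 576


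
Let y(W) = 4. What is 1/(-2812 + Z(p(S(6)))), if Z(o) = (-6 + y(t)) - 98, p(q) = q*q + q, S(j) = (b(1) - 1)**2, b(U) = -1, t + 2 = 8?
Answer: -1/2912 ≈ -0.00034341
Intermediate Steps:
t = 6 (t = -2 + 8 = 6)
S(j) = 4 (S(j) = (-1 - 1)**2 = (-2)**2 = 4)
p(q) = q + q**2 (p(q) = q**2 + q = q + q**2)
Z(o) = -100 (Z(o) = (-6 + 4) - 98 = -2 - 98 = -100)
1/(-2812 + Z(p(S(6)))) = 1/(-2812 - 100) = 1/(-2912) = -1/2912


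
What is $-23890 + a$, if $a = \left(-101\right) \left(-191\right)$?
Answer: $-4599$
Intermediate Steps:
$a = 19291$
$-23890 + a = -23890 + 19291 = -4599$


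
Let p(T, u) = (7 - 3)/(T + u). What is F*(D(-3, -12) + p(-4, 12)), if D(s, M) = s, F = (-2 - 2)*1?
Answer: 10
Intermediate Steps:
p(T, u) = 4/(T + u)
F = -4 (F = -4*1 = -4)
F*(D(-3, -12) + p(-4, 12)) = -4*(-3 + 4/(-4 + 12)) = -4*(-3 + 4/8) = -4*(-3 + 4*(⅛)) = -4*(-3 + ½) = -4*(-5/2) = 10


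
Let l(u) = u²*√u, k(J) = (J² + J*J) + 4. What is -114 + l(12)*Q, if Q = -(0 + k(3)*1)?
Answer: -114 - 6336*√3 ≈ -11088.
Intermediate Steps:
k(J) = 4 + 2*J² (k(J) = (J² + J²) + 4 = 2*J² + 4 = 4 + 2*J²)
Q = -22 (Q = -(0 + (4 + 2*3²)*1) = -(0 + (4 + 2*9)*1) = -(0 + (4 + 18)*1) = -(0 + 22*1) = -(0 + 22) = -1*22 = -22)
l(u) = u^(5/2)
-114 + l(12)*Q = -114 + 12^(5/2)*(-22) = -114 + (288*√3)*(-22) = -114 - 6336*√3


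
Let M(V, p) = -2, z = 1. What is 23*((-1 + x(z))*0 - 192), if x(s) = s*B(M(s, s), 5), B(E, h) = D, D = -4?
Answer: -4416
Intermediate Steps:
B(E, h) = -4
x(s) = -4*s (x(s) = s*(-4) = -4*s)
23*((-1 + x(z))*0 - 192) = 23*((-1 - 4*1)*0 - 192) = 23*((-1 - 4)*0 - 192) = 23*(-5*0 - 192) = 23*(0 - 192) = 23*(-192) = -4416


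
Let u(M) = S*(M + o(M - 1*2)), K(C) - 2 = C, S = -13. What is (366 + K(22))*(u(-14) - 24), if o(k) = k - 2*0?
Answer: 142740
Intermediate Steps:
o(k) = k (o(k) = k + 0 = k)
K(C) = 2 + C
u(M) = 26 - 26*M (u(M) = -13*(M + (M - 1*2)) = -13*(M + (M - 2)) = -13*(M + (-2 + M)) = -13*(-2 + 2*M) = 26 - 26*M)
(366 + K(22))*(u(-14) - 24) = (366 + (2 + 22))*((26 - 26*(-14)) - 24) = (366 + 24)*((26 + 364) - 24) = 390*(390 - 24) = 390*366 = 142740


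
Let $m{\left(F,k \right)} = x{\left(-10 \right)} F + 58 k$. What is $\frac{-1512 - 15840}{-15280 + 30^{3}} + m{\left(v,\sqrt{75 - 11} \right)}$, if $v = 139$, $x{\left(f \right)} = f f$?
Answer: $\frac{21041091}{1465} \approx 14363.0$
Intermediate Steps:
$x{\left(f \right)} = f^{2}$
$m{\left(F,k \right)} = 58 k + 100 F$ ($m{\left(F,k \right)} = \left(-10\right)^{2} F + 58 k = 100 F + 58 k = 58 k + 100 F$)
$\frac{-1512 - 15840}{-15280 + 30^{3}} + m{\left(v,\sqrt{75 - 11} \right)} = \frac{-1512 - 15840}{-15280 + 30^{3}} + \left(58 \sqrt{75 - 11} + 100 \cdot 139\right) = - \frac{17352}{-15280 + 27000} + \left(58 \sqrt{64} + 13900\right) = - \frac{17352}{11720} + \left(58 \cdot 8 + 13900\right) = \left(-17352\right) \frac{1}{11720} + \left(464 + 13900\right) = - \frac{2169}{1465} + 14364 = \frac{21041091}{1465}$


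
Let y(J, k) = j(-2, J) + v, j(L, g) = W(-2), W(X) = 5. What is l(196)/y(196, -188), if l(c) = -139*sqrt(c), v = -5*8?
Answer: 278/5 ≈ 55.600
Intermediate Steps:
v = -40
j(L, g) = 5
y(J, k) = -35 (y(J, k) = 5 - 40 = -35)
l(196)/y(196, -188) = -139*sqrt(196)/(-35) = -139*14*(-1/35) = -1946*(-1/35) = 278/5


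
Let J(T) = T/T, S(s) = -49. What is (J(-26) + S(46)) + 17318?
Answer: 17270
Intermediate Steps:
J(T) = 1
(J(-26) + S(46)) + 17318 = (1 - 49) + 17318 = -48 + 17318 = 17270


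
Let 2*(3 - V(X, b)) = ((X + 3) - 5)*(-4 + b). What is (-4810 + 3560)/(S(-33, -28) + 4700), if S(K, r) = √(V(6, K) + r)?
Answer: -1250/4707 ≈ -0.26556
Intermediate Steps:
V(X, b) = 3 - (-4 + b)*(-2 + X)/2 (V(X, b) = 3 - ((X + 3) - 5)*(-4 + b)/2 = 3 - ((3 + X) - 5)*(-4 + b)/2 = 3 - (-2 + X)*(-4 + b)/2 = 3 - (-4 + b)*(-2 + X)/2)
S(K, r) = √(11 + r - 2*K) (S(K, r) = √((-1 + K + 2*6 - ½*6*K) + r) = √((-1 + K + 12 - 3*K) + r) = √((11 - 2*K) + r) = √(11 + r - 2*K))
(-4810 + 3560)/(S(-33, -28) + 4700) = (-4810 + 3560)/(√(11 - 28 - 2*(-33)) + 4700) = -1250/(√(11 - 28 + 66) + 4700) = -1250/(√49 + 4700) = -1250/(7 + 4700) = -1250/4707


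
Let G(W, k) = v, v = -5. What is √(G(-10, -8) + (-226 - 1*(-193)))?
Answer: I*√38 ≈ 6.1644*I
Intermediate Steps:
G(W, k) = -5
√(G(-10, -8) + (-226 - 1*(-193))) = √(-5 + (-226 - 1*(-193))) = √(-5 + (-226 + 193)) = √(-5 - 33) = √(-38) = I*√38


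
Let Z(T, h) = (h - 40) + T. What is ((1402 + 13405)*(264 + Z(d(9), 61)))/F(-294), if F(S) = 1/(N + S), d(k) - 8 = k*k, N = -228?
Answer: -2890740996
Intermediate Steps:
d(k) = 8 + k² (d(k) = 8 + k*k = 8 + k²)
Z(T, h) = -40 + T + h (Z(T, h) = (-40 + h) + T = -40 + T + h)
F(S) = 1/(-228 + S)
((1402 + 13405)*(264 + Z(d(9), 61)))/F(-294) = ((1402 + 13405)*(264 + (-40 + (8 + 9²) + 61)))/(1/(-228 - 294)) = (14807*(264 + (-40 + (8 + 81) + 61)))/(1/(-522)) = (14807*(264 + (-40 + 89 + 61)))/(-1/522) = (14807*(264 + 110))*(-522) = (14807*374)*(-522) = 5537818*(-522) = -2890740996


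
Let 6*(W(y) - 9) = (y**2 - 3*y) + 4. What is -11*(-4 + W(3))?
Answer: -187/3 ≈ -62.333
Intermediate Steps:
W(y) = 29/3 - y/2 + y**2/6 (W(y) = 9 + ((y**2 - 3*y) + 4)/6 = 9 + (4 + y**2 - 3*y)/6 = 9 + (2/3 - y/2 + y**2/6) = 29/3 - y/2 + y**2/6)
-11*(-4 + W(3)) = -11*(-4 + (29/3 - 1/2*3 + (1/6)*3**2)) = -11*(-4 + (29/3 - 3/2 + (1/6)*9)) = -11*(-4 + (29/3 - 3/2 + 3/2)) = -11*(-4 + 29/3) = -11*17/3 = -187/3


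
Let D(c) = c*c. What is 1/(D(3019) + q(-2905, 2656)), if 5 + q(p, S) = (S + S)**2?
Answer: 1/37331700 ≈ 2.6787e-8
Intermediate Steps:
q(p, S) = -5 + 4*S**2 (q(p, S) = -5 + (S + S)**2 = -5 + (2*S)**2 = -5 + 4*S**2)
D(c) = c**2
1/(D(3019) + q(-2905, 2656)) = 1/(3019**2 + (-5 + 4*2656**2)) = 1/(9114361 + (-5 + 4*7054336)) = 1/(9114361 + (-5 + 28217344)) = 1/(9114361 + 28217339) = 1/37331700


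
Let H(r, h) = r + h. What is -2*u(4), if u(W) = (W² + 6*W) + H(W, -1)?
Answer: -86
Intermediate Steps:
H(r, h) = h + r
u(W) = -1 + W² + 7*W (u(W) = (W² + 6*W) + (-1 + W) = -1 + W² + 7*W)
-2*u(4) = -2*(-1 + 4² + 7*4) = -2*(-1 + 16 + 28) = -2*43 = -86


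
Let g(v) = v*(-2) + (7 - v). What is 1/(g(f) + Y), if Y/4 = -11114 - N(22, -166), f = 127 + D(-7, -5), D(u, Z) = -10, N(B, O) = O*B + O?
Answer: -1/29528 ≈ -3.3866e-5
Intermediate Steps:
N(B, O) = O + B*O (N(B, O) = B*O + O = O + B*O)
f = 117 (f = 127 - 10 = 117)
g(v) = 7 - 3*v (g(v) = -2*v + (7 - v) = 7 - 3*v)
Y = -29184 (Y = 4*(-11114 - (-166)*(1 + 22)) = 4*(-11114 - (-166)*23) = 4*(-11114 - 1*(-3818)) = 4*(-11114 + 3818) = 4*(-7296) = -29184)
1/(g(f) + Y) = 1/((7 - 3*117) - 29184) = 1/((7 - 351) - 29184) = 1/(-344 - 29184) = 1/(-29528) = -1/29528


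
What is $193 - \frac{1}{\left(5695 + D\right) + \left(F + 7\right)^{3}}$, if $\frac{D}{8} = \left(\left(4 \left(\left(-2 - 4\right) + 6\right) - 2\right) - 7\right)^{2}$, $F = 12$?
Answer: $\frac{2547985}{13202} \approx 193.0$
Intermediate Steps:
$D = 648$ ($D = 8 \left(\left(4 \left(\left(-2 - 4\right) + 6\right) - 2\right) - 7\right)^{2} = 8 \left(\left(4 \left(-6 + 6\right) - 2\right) - 7\right)^{2} = 8 \left(\left(4 \cdot 0 - 2\right) - 7\right)^{2} = 8 \left(\left(0 - 2\right) - 7\right)^{2} = 8 \left(-2 - 7\right)^{2} = 8 \left(-9\right)^{2} = 8 \cdot 81 = 648$)
$193 - \frac{1}{\left(5695 + D\right) + \left(F + 7\right)^{3}} = 193 - \frac{1}{\left(5695 + 648\right) + \left(12 + 7\right)^{3}} = 193 - \frac{1}{6343 + 19^{3}} = 193 - \frac{1}{6343 + 6859} = 193 - \frac{1}{13202} = \frac{2547985}{13202}$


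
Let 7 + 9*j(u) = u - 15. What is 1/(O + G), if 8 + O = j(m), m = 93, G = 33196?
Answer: 9/298763 ≈ 3.0124e-5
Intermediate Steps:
j(u) = -22/9 + u/9 (j(u) = -7/9 + (u - 15)/9 = -7/9 + (-15 + u)/9 = -7/9 + (-5/3 + u/9) = -22/9 + u/9)
O = -1/9 (O = -8 + (-22/9 + (1/9)*93) = -8 + (-22/9 + 31/3) = -8 + 71/9 = -1/9 ≈ -0.11111)
1/(O + G) = 1/(-1/9 + 33196) = 1/(298763/9) = 9/298763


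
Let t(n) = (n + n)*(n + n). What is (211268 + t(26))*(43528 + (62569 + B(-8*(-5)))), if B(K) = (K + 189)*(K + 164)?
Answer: 32697703236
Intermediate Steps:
B(K) = (164 + K)*(189 + K) (B(K) = (189 + K)*(164 + K) = (164 + K)*(189 + K))
t(n) = 4*n**2 (t(n) = (2*n)*(2*n) = 4*n**2)
(211268 + t(26))*(43528 + (62569 + B(-8*(-5)))) = (211268 + 4*26**2)*(43528 + (62569 + (30996 + (-8*(-5))**2 + 353*(-8*(-5))))) = (211268 + 4*676)*(43528 + (62569 + (30996 + 40**2 + 353*40))) = (211268 + 2704)*(43528 + (62569 + (30996 + 1600 + 14120))) = 213972*(43528 + (62569 + 46716)) = 213972*(43528 + 109285) = 213972*152813 = 32697703236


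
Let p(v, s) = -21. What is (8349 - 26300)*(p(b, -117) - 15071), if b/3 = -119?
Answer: 270916492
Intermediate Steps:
b = -357 (b = 3*(-119) = -357)
(8349 - 26300)*(p(b, -117) - 15071) = (8349 - 26300)*(-21 - 15071) = -17951*(-15092) = 270916492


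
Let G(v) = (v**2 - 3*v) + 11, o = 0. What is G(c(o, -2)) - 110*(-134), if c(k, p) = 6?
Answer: 14769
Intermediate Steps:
G(v) = 11 + v**2 - 3*v
G(c(o, -2)) - 110*(-134) = (11 + 6**2 - 3*6) - 110*(-134) = (11 + 36 - 18) + 14740 = 29 + 14740 = 14769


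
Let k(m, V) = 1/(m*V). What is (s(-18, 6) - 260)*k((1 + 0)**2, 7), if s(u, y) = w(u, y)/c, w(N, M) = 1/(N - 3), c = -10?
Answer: -54599/1470 ≈ -37.142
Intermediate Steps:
w(N, M) = 1/(-3 + N)
s(u, y) = -1/(10*(-3 + u)) (s(u, y) = 1/((-3 + u)*(-10)) = -1/10/(-3 + u) = -1/(10*(-3 + u)))
k(m, V) = 1/(V*m)
(s(-18, 6) - 260)*k((1 + 0)**2, 7) = (-1/(-30 + 10*(-18)) - 260)*(1/(7*((1 + 0)**2))) = (-1/(-30 - 180) - 260)*(1/(7*(1**2))) = (-1/(-210) - 260)*((1/7)/1) = (-1*(-1/210) - 260)*((1/7)*1) = (1/210 - 260)*(1/7) = -54599/210*1/7 = -54599/1470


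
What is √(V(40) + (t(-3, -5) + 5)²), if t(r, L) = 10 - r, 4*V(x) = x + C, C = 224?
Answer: √390 ≈ 19.748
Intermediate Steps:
V(x) = 56 + x/4 (V(x) = (x + 224)/4 = (224 + x)/4 = 56 + x/4)
√(V(40) + (t(-3, -5) + 5)²) = √((56 + (¼)*40) + ((10 - 1*(-3)) + 5)²) = √((56 + 10) + ((10 + 3) + 5)²) = √(66 + (13 + 5)²) = √(66 + 18²) = √(66 + 324) = √390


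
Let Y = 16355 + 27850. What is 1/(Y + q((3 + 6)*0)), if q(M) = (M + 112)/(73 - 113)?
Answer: 5/221011 ≈ 2.2623e-5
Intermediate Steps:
q(M) = -14/5 - M/40 (q(M) = (112 + M)/(-40) = (112 + M)*(-1/40) = -14/5 - M/40)
Y = 44205
1/(Y + q((3 + 6)*0)) = 1/(44205 + (-14/5 - (3 + 6)*0/40)) = 1/(44205 + (-14/5 - 9*0/40)) = 1/(44205 + (-14/5 - 1/40*0)) = 1/(44205 + (-14/5 + 0)) = 1/(44205 - 14/5) = 1/(221011/5) = 5/221011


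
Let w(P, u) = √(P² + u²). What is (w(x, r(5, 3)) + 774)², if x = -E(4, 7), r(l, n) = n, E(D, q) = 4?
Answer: 606841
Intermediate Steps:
x = -4 (x = -1*4 = -4)
(w(x, r(5, 3)) + 774)² = (√((-4)² + 3²) + 774)² = (√(16 + 9) + 774)² = (√25 + 774)² = (5 + 774)² = 779² = 606841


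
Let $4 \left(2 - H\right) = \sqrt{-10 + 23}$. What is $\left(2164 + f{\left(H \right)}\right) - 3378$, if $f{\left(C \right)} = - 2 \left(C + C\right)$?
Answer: $-1222 + \sqrt{13} \approx -1218.4$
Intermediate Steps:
$H = 2 - \frac{\sqrt{13}}{4}$ ($H = 2 - \frac{\sqrt{-10 + 23}}{4} = 2 - \frac{\sqrt{13}}{4} \approx 1.0986$)
$f{\left(C \right)} = - 4 C$ ($f{\left(C \right)} = - 2 \cdot 2 C = - 4 C$)
$\left(2164 + f{\left(H \right)}\right) - 3378 = \left(2164 - 4 \left(2 - \frac{\sqrt{13}}{4}\right)\right) - 3378 = \left(2164 - \left(8 - \sqrt{13}\right)\right) - 3378 = \left(2156 + \sqrt{13}\right) - 3378 = -1222 + \sqrt{13}$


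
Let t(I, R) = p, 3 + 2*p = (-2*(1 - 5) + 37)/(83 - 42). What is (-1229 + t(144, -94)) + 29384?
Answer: 1154316/41 ≈ 28154.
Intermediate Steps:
p = -39/41 (p = -3/2 + ((-2*(1 - 5) + 37)/(83 - 42))/2 = -3/2 + ((-2*(-4) + 37)/41)/2 = -3/2 + ((8 + 37)*(1/41))/2 = -3/2 + (45*(1/41))/2 = -3/2 + (½)*(45/41) = -3/2 + 45/82 = -39/41 ≈ -0.95122)
t(I, R) = -39/41
(-1229 + t(144, -94)) + 29384 = (-1229 - 39/41) + 29384 = -50428/41 + 29384 = 1154316/41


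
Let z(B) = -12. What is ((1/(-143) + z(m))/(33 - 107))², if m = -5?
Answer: 2948089/111978724 ≈ 0.026327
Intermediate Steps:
((1/(-143) + z(m))/(33 - 107))² = ((1/(-143) - 12)/(33 - 107))² = ((-1/143 - 12)/(-74))² = (-1717/143*(-1/74))² = (1717/10582)² = 2948089/111978724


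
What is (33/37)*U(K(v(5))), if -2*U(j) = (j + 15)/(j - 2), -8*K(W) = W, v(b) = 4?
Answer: 957/370 ≈ 2.5865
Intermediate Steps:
K(W) = -W/8
U(j) = -(15 + j)/(2*(-2 + j)) (U(j) = -(j + 15)/(2*(j - 2)) = -(15 + j)/(2*(-2 + j)))
(33/37)*U(K(v(5))) = (33/37)*((-15 - (-1)*4/8)/(2*(-2 - ⅛*4))) = (33*(1/37))*((-15 - 1*(-½))/(2*(-2 - ½))) = 33*((-15 + ½)/(2*(-5/2)))/37 = 33*((½)*(-⅖)*(-29/2))/37 = (33/37)*(29/10) = 957/370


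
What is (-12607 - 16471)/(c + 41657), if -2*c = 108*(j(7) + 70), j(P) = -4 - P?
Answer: -938/1241 ≈ -0.75584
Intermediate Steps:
c = -3186 (c = -54*((-4 - 1*7) + 70) = -54*((-4 - 7) + 70) = -54*(-11 + 70) = -54*59 = -1/2*6372 = -3186)
(-12607 - 16471)/(c + 41657) = (-12607 - 16471)/(-3186 + 41657) = -29078/38471 = -29078*1/38471 = -938/1241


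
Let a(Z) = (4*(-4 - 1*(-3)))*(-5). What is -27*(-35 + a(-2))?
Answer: 405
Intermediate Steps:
a(Z) = 20 (a(Z) = (4*(-4 + 3))*(-5) = (4*(-1))*(-5) = -4*(-5) = 20)
-27*(-35 + a(-2)) = -27*(-35 + 20) = -27*(-15) = 405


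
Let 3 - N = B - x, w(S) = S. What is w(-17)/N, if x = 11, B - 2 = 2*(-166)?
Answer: -17/344 ≈ -0.049419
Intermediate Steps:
B = -330 (B = 2 + 2*(-166) = 2 - 332 = -330)
N = 344 (N = 3 - (-330 - 1*11) = 3 - (-330 - 11) = 3 - 1*(-341) = 3 + 341 = 344)
w(-17)/N = -17/344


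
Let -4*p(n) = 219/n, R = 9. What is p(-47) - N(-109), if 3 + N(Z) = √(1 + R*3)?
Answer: 783/188 - 2*√7 ≈ -1.1266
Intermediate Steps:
p(n) = -219/(4*n)
N(Z) = -3 + 2*√7 (N(Z) = -3 + √(1 + 9*3) = -3 + √(1 + 27) = -3 + √28 = -3 + 2*√7)
p(-47) - N(-109) = -219/4/(-47) - (-3 + 2*√7) = -219/4*(-1/47) + (3 - 2*√7) = 219/188 + (3 - 2*√7) = 783/188 - 2*√7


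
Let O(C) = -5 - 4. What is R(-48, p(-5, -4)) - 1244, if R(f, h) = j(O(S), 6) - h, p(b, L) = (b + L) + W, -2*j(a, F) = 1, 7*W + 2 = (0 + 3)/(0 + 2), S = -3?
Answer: -8648/7 ≈ -1235.4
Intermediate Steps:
O(C) = -9
W = -1/14 (W = -2/7 + ((0 + 3)/(0 + 2))/7 = -2/7 + (3/2)/7 = -2/7 + (3*(½))/7 = -2/7 + (⅐)*(3/2) = -2/7 + 3/14 = -1/14 ≈ -0.071429)
j(a, F) = -½ (j(a, F) = -½*1 = -½)
p(b, L) = -1/14 + L + b (p(b, L) = (b + L) - 1/14 = (L + b) - 1/14 = -1/14 + L + b)
R(f, h) = -½ - h
R(-48, p(-5, -4)) - 1244 = (-½ - (-1/14 - 4 - 5)) - 1244 = (-½ - 1*(-127/14)) - 1244 = (-½ + 127/14) - 1244 = 60/7 - 1244 = -8648/7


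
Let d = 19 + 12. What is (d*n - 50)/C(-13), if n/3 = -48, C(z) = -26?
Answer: 2257/13 ≈ 173.62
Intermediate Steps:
d = 31
n = -144 (n = 3*(-48) = -144)
(d*n - 50)/C(-13) = (31*(-144) - 50)/(-26) = (-4464 - 50)*(-1/26) = -4514*(-1/26) = 2257/13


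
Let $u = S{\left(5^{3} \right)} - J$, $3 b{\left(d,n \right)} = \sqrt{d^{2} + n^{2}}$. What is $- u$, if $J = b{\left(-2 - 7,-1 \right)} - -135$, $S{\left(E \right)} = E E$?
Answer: $-15490 + \frac{\sqrt{82}}{3} \approx -15487.0$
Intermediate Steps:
$S{\left(E \right)} = E^{2}$
$b{\left(d,n \right)} = \frac{\sqrt{d^{2} + n^{2}}}{3}$
$J = 135 + \frac{\sqrt{82}}{3}$ ($J = \frac{\sqrt{\left(-2 - 7\right)^{2} + \left(-1\right)^{2}}}{3} - -135 = \frac{\sqrt{\left(-9\right)^{2} + 1}}{3} + 135 = \frac{\sqrt{81 + 1}}{3} + 135 = \frac{\sqrt{82}}{3} + 135 = 135 + \frac{\sqrt{82}}{3} \approx 138.02$)
$u = 15490 - \frac{\sqrt{82}}{3}$ ($u = \left(5^{3}\right)^{2} - \left(135 + \frac{\sqrt{82}}{3}\right) = 125^{2} - \left(135 + \frac{\sqrt{82}}{3}\right) = 15625 - \left(135 + \frac{\sqrt{82}}{3}\right) = 15490 - \frac{\sqrt{82}}{3} \approx 15487.0$)
$- u = - (15490 - \frac{\sqrt{82}}{3}) = -15490 + \frac{\sqrt{82}}{3}$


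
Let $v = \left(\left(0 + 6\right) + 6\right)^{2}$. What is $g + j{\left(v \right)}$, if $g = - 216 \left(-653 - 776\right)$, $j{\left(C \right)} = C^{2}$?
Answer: $329400$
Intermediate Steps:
$v = 144$ ($v = \left(6 + 6\right)^{2} = 12^{2} = 144$)
$g = 308664$ ($g = \left(-216\right) \left(-1429\right) = 308664$)
$g + j{\left(v \right)} = 308664 + 144^{2} = 308664 + 20736 = 329400$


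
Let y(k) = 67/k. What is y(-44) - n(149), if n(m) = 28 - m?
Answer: 5257/44 ≈ 119.48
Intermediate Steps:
y(-44) - n(149) = 67/(-44) - (28 - 1*149) = 67*(-1/44) - (28 - 149) = -67/44 - 1*(-121) = -67/44 + 121 = 5257/44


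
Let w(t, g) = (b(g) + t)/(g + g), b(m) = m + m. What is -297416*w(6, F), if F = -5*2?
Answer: -1040956/5 ≈ -2.0819e+5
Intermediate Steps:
b(m) = 2*m
F = -10
w(t, g) = (t + 2*g)/(2*g) (w(t, g) = (2*g + t)/(g + g) = (t + 2*g)/((2*g)) = (t + 2*g)*(1/(2*g)) = (t + 2*g)/(2*g))
-297416*w(6, F) = -297416*(-10 + (½)*6)/(-10) = -(-148708)*(-10 + 3)/5 = -(-148708)*(-7)/5 = -297416*7/10 = -1040956/5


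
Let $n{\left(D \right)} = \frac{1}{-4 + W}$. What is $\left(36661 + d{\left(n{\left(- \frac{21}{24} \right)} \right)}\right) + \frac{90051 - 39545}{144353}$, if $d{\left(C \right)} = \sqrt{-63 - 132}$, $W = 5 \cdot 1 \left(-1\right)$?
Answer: $\frac{5292175839}{144353} + i \sqrt{195} \approx 36661.0 + 13.964 i$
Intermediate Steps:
$W = -5$ ($W = 5 \left(-1\right) = -5$)
$n{\left(D \right)} = - \frac{1}{9}$ ($n{\left(D \right)} = \frac{1}{-4 - 5} = \frac{1}{-9} = - \frac{1}{9}$)
$d{\left(C \right)} = i \sqrt{195}$ ($d{\left(C \right)} = \sqrt{-195} = i \sqrt{195}$)
$\left(36661 + d{\left(n{\left(- \frac{21}{24} \right)} \right)}\right) + \frac{90051 - 39545}{144353} = \left(36661 + i \sqrt{195}\right) + \frac{90051 - 39545}{144353} = \left(36661 + i \sqrt{195}\right) + \left(90051 - 39545\right) \frac{1}{144353} = \left(36661 + i \sqrt{195}\right) + 50506 \cdot \frac{1}{144353} = \left(36661 + i \sqrt{195}\right) + \frac{50506}{144353} = \frac{5292175839}{144353} + i \sqrt{195}$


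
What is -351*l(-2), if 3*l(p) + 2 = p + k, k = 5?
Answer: -117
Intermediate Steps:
l(p) = 1 + p/3 (l(p) = -⅔ + (p + 5)/3 = -⅔ + (5 + p)/3 = -⅔ + (5/3 + p/3) = 1 + p/3)
-351*l(-2) = -351*(1 + (⅓)*(-2)) = -351*(1 - ⅔) = -351*⅓ = -117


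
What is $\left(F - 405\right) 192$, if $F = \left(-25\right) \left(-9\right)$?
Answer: $-34560$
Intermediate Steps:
$F = 225$
$\left(F - 405\right) 192 = \left(225 - 405\right) 192 = \left(-180\right) 192 = -34560$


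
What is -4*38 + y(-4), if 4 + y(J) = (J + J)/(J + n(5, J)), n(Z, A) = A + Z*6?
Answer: -1720/11 ≈ -156.36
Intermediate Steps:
n(Z, A) = A + 6*Z
y(J) = -4 + 2*J/(30 + 2*J) (y(J) = -4 + (J + J)/(J + (J + 6*5)) = -4 + (2*J)/(J + (J + 30)) = -4 + (2*J)/(J + (30 + J)) = -4 + (2*J)/(30 + 2*J) = -4 + 2*J/(30 + 2*J))
-4*38 + y(-4) = -4*38 + 3*(-20 - 1*(-4))/(15 - 4) = -152 + 3*(-20 + 4)/11 = -152 + 3*(1/11)*(-16) = -152 - 48/11 = -1720/11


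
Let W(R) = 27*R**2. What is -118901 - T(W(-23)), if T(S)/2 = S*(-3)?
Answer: -33203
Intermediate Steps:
T(S) = -6*S (T(S) = 2*(S*(-3)) = 2*(-3*S) = -6*S)
-118901 - T(W(-23)) = -118901 - (-6)*27*(-23)**2 = -118901 - (-6)*27*529 = -118901 - (-6)*14283 = -118901 - 1*(-85698) = -118901 + 85698 = -33203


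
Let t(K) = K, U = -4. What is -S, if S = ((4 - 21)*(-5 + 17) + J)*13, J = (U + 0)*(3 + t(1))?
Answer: 2860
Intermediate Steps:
J = -16 (J = (-4 + 0)*(3 + 1) = -4*4 = -16)
S = -2860 (S = ((4 - 21)*(-5 + 17) - 16)*13 = (-17*12 - 16)*13 = (-204 - 16)*13 = -220*13 = -2860)
-S = -1*(-2860) = 2860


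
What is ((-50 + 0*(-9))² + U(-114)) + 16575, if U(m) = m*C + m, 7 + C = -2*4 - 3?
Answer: 21013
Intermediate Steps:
C = -18 (C = -7 + (-2*4 - 3) = -7 + (-8 - 3) = -7 - 11 = -18)
U(m) = -17*m (U(m) = m*(-18) + m = -18*m + m = -17*m)
((-50 + 0*(-9))² + U(-114)) + 16575 = ((-50 + 0*(-9))² - 17*(-114)) + 16575 = ((-50 + 0)² + 1938) + 16575 = ((-50)² + 1938) + 16575 = (2500 + 1938) + 16575 = 4438 + 16575 = 21013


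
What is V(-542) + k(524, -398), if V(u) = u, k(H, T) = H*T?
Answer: -209094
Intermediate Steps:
V(-542) + k(524, -398) = -542 + 524*(-398) = -542 - 208552 = -209094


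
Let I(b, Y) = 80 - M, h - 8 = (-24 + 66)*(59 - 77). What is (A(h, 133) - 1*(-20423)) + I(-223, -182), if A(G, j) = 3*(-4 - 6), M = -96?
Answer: 20569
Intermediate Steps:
h = -748 (h = 8 + (-24 + 66)*(59 - 77) = 8 + 42*(-18) = 8 - 756 = -748)
I(b, Y) = 176 (I(b, Y) = 80 - 1*(-96) = 80 + 96 = 176)
A(G, j) = -30 (A(G, j) = 3*(-10) = -30)
(A(h, 133) - 1*(-20423)) + I(-223, -182) = (-30 - 1*(-20423)) + 176 = (-30 + 20423) + 176 = 20393 + 176 = 20569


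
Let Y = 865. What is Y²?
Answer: 748225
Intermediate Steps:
Y² = 865² = 748225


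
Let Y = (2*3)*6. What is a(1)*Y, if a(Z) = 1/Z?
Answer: 36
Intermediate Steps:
Y = 36 (Y = 6*6 = 36)
a(1)*Y = 36/1 = 1*36 = 36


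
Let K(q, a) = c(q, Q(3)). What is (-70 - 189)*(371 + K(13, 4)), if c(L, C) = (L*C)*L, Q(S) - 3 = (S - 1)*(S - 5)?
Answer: -52318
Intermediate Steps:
Q(S) = 3 + (-1 + S)*(-5 + S) (Q(S) = 3 + (S - 1)*(S - 5) = 3 + (-1 + S)*(-5 + S))
c(L, C) = C*L² (c(L, C) = (C*L)*L = C*L²)
K(q, a) = -q² (K(q, a) = (8 + 3² - 6*3)*q² = (8 + 9 - 18)*q² = -q²)
(-70 - 189)*(371 + K(13, 4)) = (-70 - 189)*(371 - 1*13²) = -259*(371 - 1*169) = -259*(371 - 169) = -259*202 = -52318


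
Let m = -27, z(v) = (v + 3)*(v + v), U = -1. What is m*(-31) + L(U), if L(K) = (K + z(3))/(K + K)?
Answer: 1639/2 ≈ 819.50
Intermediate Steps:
z(v) = 2*v*(3 + v) (z(v) = (3 + v)*(2*v) = 2*v*(3 + v))
L(K) = (36 + K)/(2*K) (L(K) = (K + 2*3*(3 + 3))/(K + K) = (K + 2*3*6)/((2*K)) = (K + 36)*(1/(2*K)) = (36 + K)*(1/(2*K)) = (36 + K)/(2*K))
m*(-31) + L(U) = -27*(-31) + (1/2)*(36 - 1)/(-1) = 837 + (1/2)*(-1)*35 = 837 - 35/2 = 1639/2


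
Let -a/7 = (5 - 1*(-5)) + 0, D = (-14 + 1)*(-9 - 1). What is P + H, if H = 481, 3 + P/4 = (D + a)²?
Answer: 14869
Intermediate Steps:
D = 130 (D = -13*(-10) = 130)
a = -70 (a = -7*((5 - 1*(-5)) + 0) = -7*((5 + 5) + 0) = -7*(10 + 0) = -7*10 = -70)
P = 14388 (P = -12 + 4*(130 - 70)² = -12 + 4*60² = -12 + 4*3600 = -12 + 14400 = 14388)
P + H = 14388 + 481 = 14869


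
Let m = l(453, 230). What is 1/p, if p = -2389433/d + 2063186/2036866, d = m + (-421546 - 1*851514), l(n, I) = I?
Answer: 99714775030/288193841283 ≈ 0.34600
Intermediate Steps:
m = 230
d = -1272830 (d = 230 + (-421546 - 1*851514) = 230 + (-421546 - 851514) = 230 - 1273060 = -1272830)
p = 288193841283/99714775030 (p = -2389433/(-1272830) + 2063186/2036866 = -2389433*(-1/1272830) + 2063186*(1/2036866) = 2389433/1272830 + 1031593/1018433 = 288193841283/99714775030 ≈ 2.8902)
1/p = 1/(288193841283/99714775030) = 99714775030/288193841283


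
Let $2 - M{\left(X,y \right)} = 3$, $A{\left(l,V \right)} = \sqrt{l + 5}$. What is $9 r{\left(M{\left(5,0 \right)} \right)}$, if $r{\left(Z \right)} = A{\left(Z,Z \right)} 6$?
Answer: $108$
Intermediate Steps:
$A{\left(l,V \right)} = \sqrt{5 + l}$
$M{\left(X,y \right)} = -1$ ($M{\left(X,y \right)} = 2 - 3 = -1$)
$r{\left(Z \right)} = 6 \sqrt{5 + Z}$ ($r{\left(Z \right)} = \sqrt{5 + Z} 6 = 6 \sqrt{5 + Z}$)
$9 r{\left(M{\left(5,0 \right)} \right)} = 9 \cdot 6 \sqrt{5 - 1} = 9 \cdot 6 \sqrt{4} = 9 \cdot 6 \cdot 2 = 9 \cdot 12 = 108$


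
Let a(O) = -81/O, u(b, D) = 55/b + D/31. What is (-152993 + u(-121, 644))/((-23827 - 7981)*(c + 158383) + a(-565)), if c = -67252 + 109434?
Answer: 1733675380/72301185110187 ≈ 2.3979e-5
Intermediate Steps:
c = 42182
u(b, D) = 55/b + D/31 (u(b, D) = 55/b + D*(1/31) = 55/b + D/31)
(-152993 + u(-121, 644))/((-23827 - 7981)*(c + 158383) + a(-565)) = (-152993 + (55/(-121) + (1/31)*644))/((-23827 - 7981)*(42182 + 158383) - 81/(-565)) = (-152993 + (55*(-1/121) + 644/31))/(-31808*200565 - 81*(-1/565)) = (-152993 + (-5/11 + 644/31))/(-6379571520 + 81/565) = (-152993 + 6929/341)/(-3604457908719/565) = -52163684/341*(-565/3604457908719) = 1733675380/72301185110187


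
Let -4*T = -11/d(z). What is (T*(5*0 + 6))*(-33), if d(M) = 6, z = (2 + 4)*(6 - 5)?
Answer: -363/4 ≈ -90.750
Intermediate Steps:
z = 6 (z = 6*1 = 6)
T = 11/24 (T = -(-11)/(4*6) = -¼*(-11/6) = 11/24 ≈ 0.45833)
(T*(5*0 + 6))*(-33) = (11*(5*0 + 6)/24)*(-33) = (11*(0 + 6)/24)*(-33) = ((11/24)*6)*(-33) = (11/4)*(-33) = -363/4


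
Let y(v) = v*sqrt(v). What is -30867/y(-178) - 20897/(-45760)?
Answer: 20897/45760 - 30867*I*sqrt(178)/31684 ≈ 0.45667 - 12.998*I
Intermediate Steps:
y(v) = v**(3/2)
-30867/y(-178) - 20897/(-45760) = -30867*I*sqrt(178)/31684 - 20897/(-45760) = -30867*I*sqrt(178)/31684 - 20897*(-1/45760) = -30867*I*sqrt(178)/31684 + 20897/45760 = 20897/45760 - 30867*I*sqrt(178)/31684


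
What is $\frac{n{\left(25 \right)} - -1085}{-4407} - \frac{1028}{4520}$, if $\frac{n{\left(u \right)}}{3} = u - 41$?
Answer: $- \frac{20393}{44070} \approx -0.46274$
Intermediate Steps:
$n{\left(u \right)} = -123 + 3 u$ ($n{\left(u \right)} = 3 \left(u - 41\right) = 3 \left(-41 + u\right) = -123 + 3 u$)
$\frac{n{\left(25 \right)} - -1085}{-4407} - \frac{1028}{4520} = \frac{\left(-123 + 3 \cdot 25\right) - -1085}{-4407} - \frac{1028}{4520} = \left(\left(-123 + 75\right) + 1085\right) \left(- \frac{1}{4407}\right) - \frac{257}{1130} = \left(-48 + 1085\right) \left(- \frac{1}{4407}\right) - \frac{257}{1130} = 1037 \left(- \frac{1}{4407}\right) - \frac{257}{1130} = - \frac{1037}{4407} - \frac{257}{1130} = - \frac{20393}{44070}$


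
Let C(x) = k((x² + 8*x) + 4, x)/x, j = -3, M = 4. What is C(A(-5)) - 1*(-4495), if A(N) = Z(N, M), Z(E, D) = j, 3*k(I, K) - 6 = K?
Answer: 13484/3 ≈ 4494.7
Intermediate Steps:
k(I, K) = 2 + K/3
Z(E, D) = -3
A(N) = -3
C(x) = (2 + x/3)/x
C(A(-5)) - 1*(-4495) = (⅓)*(6 - 3)/(-3) - 1*(-4495) = (⅓)*(-⅓)*3 + 4495 = -⅓ + 4495 = 13484/3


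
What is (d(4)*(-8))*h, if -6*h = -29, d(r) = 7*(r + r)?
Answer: -6496/3 ≈ -2165.3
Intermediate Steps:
d(r) = 14*r (d(r) = 7*(2*r) = 14*r)
h = 29/6 (h = -1/6*(-29) = 29/6 ≈ 4.8333)
(d(4)*(-8))*h = ((14*4)*(-8))*(29/6) = (56*(-8))*(29/6) = -448*29/6 = -6496/3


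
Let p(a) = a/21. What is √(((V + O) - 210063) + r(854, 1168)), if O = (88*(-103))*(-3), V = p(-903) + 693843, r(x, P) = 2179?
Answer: 6*√14253 ≈ 716.32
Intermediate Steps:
p(a) = a/21 (p(a) = a*(1/21) = a/21)
V = 693800 (V = (1/21)*(-903) + 693843 = -43 + 693843 = 693800)
O = 27192 (O = -9064*(-3) = 27192)
√(((V + O) - 210063) + r(854, 1168)) = √(((693800 + 27192) - 210063) + 2179) = √((720992 - 210063) + 2179) = √(510929 + 2179) = √513108 = 6*√14253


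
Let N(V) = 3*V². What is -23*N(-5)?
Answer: -1725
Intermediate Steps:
-23*N(-5) = -69*(-5)² = -69*25 = -23*75 = -1725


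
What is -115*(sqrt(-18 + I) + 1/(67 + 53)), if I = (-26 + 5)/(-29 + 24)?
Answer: -23/24 - 23*I*sqrt(345) ≈ -0.95833 - 427.21*I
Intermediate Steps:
I = 21/5 (I = -21/(-5) = -21*(-1/5) = 21/5 ≈ 4.2000)
-115*(sqrt(-18 + I) + 1/(67 + 53)) = -115*(sqrt(-18 + 21/5) + 1/(67 + 53)) = -115*(sqrt(-69/5) + 1/120) = -115*(I*sqrt(345)/5 + 1/120) = -115*(1/120 + I*sqrt(345)/5) = -23/24 - 23*I*sqrt(345)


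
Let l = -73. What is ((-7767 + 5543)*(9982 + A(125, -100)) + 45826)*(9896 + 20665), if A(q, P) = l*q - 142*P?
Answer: -1021988628462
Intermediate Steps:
A(q, P) = -142*P - 73*q (A(q, P) = -73*q - 142*P = -142*P - 73*q)
((-7767 + 5543)*(9982 + A(125, -100)) + 45826)*(9896 + 20665) = ((-7767 + 5543)*(9982 + (-142*(-100) - 73*125)) + 45826)*(9896 + 20665) = (-2224*(9982 + (14200 - 9125)) + 45826)*30561 = (-2224*(9982 + 5075) + 45826)*30561 = (-2224*15057 + 45826)*30561 = (-33486768 + 45826)*30561 = -33440942*30561 = -1021988628462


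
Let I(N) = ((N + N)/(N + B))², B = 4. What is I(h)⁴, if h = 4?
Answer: 1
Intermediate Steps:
I(N) = 4*N²/(4 + N)² (I(N) = ((N + N)/(N + 4))² = ((2*N)/(4 + N))² = (2*N/(4 + N))² = 4*N²/(4 + N)²)
I(h)⁴ = (4*4²/(4 + 4)²)⁴ = (4*16/8²)⁴ = (4*16*(1/64))⁴ = 1⁴ = 1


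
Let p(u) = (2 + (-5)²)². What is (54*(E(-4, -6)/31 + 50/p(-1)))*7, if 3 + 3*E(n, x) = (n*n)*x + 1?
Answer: -311696/837 ≈ -372.40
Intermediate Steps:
p(u) = 729 (p(u) = (2 + 25)² = 27² = 729)
E(n, x) = -⅔ + x*n²/3 (E(n, x) = -1 + ((n*n)*x + 1)/3 = -1 + (n²*x + 1)/3 = -1 + (x*n² + 1)/3 = -1 + (1 + x*n²)/3 = -1 + (⅓ + x*n²/3) = -⅔ + x*n²/3)
(54*(E(-4, -6)/31 + 50/p(-1)))*7 = (54*((-⅔ + (⅓)*(-6)*(-4)²)/31 + 50/729))*7 = (54*((-⅔ + (⅓)*(-6)*16)*(1/31) + 50*(1/729)))*7 = (54*((-⅔ - 32)*(1/31) + 50/729))*7 = (54*(-98/3*1/31 + 50/729))*7 = (54*(-98/93 + 50/729))*7 = (54*(-22264/22599))*7 = -44528/837*7 = -311696/837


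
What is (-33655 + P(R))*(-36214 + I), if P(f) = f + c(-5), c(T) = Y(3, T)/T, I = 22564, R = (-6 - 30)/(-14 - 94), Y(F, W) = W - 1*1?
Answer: 459369820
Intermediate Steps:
Y(F, W) = -1 + W (Y(F, W) = W - 1 = -1 + W)
R = 1/3 (R = -36/(-108) = -36*(-1/108) = 1/3 ≈ 0.33333)
c(T) = (-1 + T)/T
P(f) = 6/5 + f (P(f) = f + (-1 - 5)/(-5) = f - 1/5*(-6) = f + 6/5 = 6/5 + f)
(-33655 + P(R))*(-36214 + I) = (-33655 + (6/5 + 1/3))*(-36214 + 22564) = (-33655 + 23/15)*(-13650) = -504802/15*(-13650) = 459369820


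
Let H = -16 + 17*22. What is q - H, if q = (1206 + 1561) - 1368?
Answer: 1041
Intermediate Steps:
H = 358 (H = -16 + 374 = 358)
q = 1399 (q = 2767 - 1368 = 1399)
q - H = 1399 - 1*358 = 1399 - 358 = 1041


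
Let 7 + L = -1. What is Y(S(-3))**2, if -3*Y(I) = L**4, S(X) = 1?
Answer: 16777216/9 ≈ 1.8641e+6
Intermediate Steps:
L = -8 (L = -7 - 1 = -8)
Y(I) = -4096/3 (Y(I) = -1/3*(-8)**4 = -1/3*4096 = -4096/3)
Y(S(-3))**2 = (-4096/3)**2 = 16777216/9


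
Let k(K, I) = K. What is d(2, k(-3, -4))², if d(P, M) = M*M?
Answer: 81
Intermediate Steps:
d(P, M) = M²
d(2, k(-3, -4))² = ((-3)²)² = 9² = 81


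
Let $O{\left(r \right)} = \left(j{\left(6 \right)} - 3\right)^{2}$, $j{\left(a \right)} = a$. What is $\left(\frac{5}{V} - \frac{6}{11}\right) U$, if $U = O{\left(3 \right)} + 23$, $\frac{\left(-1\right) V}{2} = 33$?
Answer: $- \frac{656}{33} \approx -19.879$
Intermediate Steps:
$V = -66$ ($V = \left(-2\right) 33 = -66$)
$O{\left(r \right)} = 9$ ($O{\left(r \right)} = \left(6 - 3\right)^{2} = 3^{2} = 9$)
$U = 32$ ($U = 9 + 23 = 32$)
$\left(\frac{5}{V} - \frac{6}{11}\right) U = \left(\frac{5}{-66} - \frac{6}{11}\right) 32 = \left(5 \left(- \frac{1}{66}\right) - \frac{6}{11}\right) 32 = \left(- \frac{5}{66} - \frac{6}{11}\right) 32 = \left(- \frac{41}{66}\right) 32 = - \frac{656}{33}$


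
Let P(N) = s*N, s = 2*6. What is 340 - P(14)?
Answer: 172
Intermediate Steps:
s = 12
P(N) = 12*N
340 - P(14) = 340 - 12*14 = 340 - 1*168 = 340 - 168 = 172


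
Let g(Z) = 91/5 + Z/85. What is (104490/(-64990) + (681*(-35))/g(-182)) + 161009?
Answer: 13477633341/84487 ≈ 1.5952e+5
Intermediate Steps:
g(Z) = 91/5 + Z/85 (g(Z) = 91*(⅕) + Z*(1/85) = 91/5 + Z/85)
(104490/(-64990) + (681*(-35))/g(-182)) + 161009 = (104490/(-64990) + (681*(-35))/(91/5 + (1/85)*(-182))) + 161009 = (104490*(-1/64990) - 23835/(91/5 - 182/85)) + 161009 = (-10449/6499 - 23835/273/17) + 161009 = (-10449/6499 - 23835*17/273) + 161009 = (-10449/6499 - 19295/13) + 161009 = -125534042/84487 + 161009 = 13477633341/84487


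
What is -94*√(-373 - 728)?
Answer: -94*I*√1101 ≈ -3119.0*I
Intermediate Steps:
-94*√(-373 - 728) = -94*I*√1101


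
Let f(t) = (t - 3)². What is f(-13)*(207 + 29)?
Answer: 60416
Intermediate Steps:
f(t) = (-3 + t)²
f(-13)*(207 + 29) = (-3 - 13)²*(207 + 29) = (-16)²*236 = 256*236 = 60416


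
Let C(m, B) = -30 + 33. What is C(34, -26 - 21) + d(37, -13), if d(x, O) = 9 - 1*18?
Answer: -6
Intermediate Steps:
d(x, O) = -9 (d(x, O) = 9 - 18 = -9)
C(m, B) = 3
C(34, -26 - 21) + d(37, -13) = 3 - 9 = -6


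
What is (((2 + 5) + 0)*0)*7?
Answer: 0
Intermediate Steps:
(((2 + 5) + 0)*0)*7 = ((7 + 0)*0)*7 = (7*0)*7 = 0*7 = 0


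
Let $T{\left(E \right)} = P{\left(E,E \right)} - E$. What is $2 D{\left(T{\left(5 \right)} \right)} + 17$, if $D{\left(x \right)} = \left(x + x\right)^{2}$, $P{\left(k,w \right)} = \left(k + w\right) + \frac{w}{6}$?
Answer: $\frac{2603}{9} \approx 289.22$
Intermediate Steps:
$P{\left(k,w \right)} = k + \frac{7 w}{6}$ ($P{\left(k,w \right)} = \left(k + w\right) + w \frac{1}{6} = \left(k + w\right) + \frac{w}{6} = k + \frac{7 w}{6}$)
$T{\left(E \right)} = \frac{7 E}{6}$ ($T{\left(E \right)} = \left(E + \frac{7 E}{6}\right) - E = \frac{13 E}{6} - E = \frac{7 E}{6}$)
$D{\left(x \right)} = 4 x^{2}$ ($D{\left(x \right)} = \left(2 x\right)^{2} = 4 x^{2}$)
$2 D{\left(T{\left(5 \right)} \right)} + 17 = 2 \cdot 4 \left(\frac{7}{6} \cdot 5\right)^{2} + 17 = 2 \cdot 4 \left(\frac{35}{6}\right)^{2} + 17 = 2 \cdot 4 \cdot \frac{1225}{36} + 17 = 2 \cdot \frac{1225}{9} + 17 = \frac{2450}{9} + 17 = \frac{2603}{9}$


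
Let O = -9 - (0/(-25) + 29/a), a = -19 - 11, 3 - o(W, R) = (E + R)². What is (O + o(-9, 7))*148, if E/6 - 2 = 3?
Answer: -3050354/15 ≈ -2.0336e+5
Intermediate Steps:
E = 30 (E = 12 + 6*3 = 12 + 18 = 30)
o(W, R) = 3 - (30 + R)²
a = -30
O = -241/30 (O = -9 - (0/(-25) + 29/(-30)) = -9 - (0*(-1/25) + 29*(-1/30)) = -9 - (0 - 29/30) = -9 - 1*(-29/30) = -9 + 29/30 = -241/30 ≈ -8.0333)
(O + o(-9, 7))*148 = (-241/30 + (3 - (30 + 7)²))*148 = (-241/30 + (3 - 1*37²))*148 = (-241/30 + (3 - 1*1369))*148 = (-241/30 + (3 - 1369))*148 = (-241/30 - 1366)*148 = -41221/30*148 = -3050354/15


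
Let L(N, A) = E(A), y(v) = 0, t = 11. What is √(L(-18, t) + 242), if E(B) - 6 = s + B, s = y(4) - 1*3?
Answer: 16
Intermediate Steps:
s = -3 (s = 0 - 1*3 = 0 - 3 = -3)
E(B) = 3 + B (E(B) = 6 + (-3 + B) = 3 + B)
L(N, A) = 3 + A
√(L(-18, t) + 242) = √((3 + 11) + 242) = √(14 + 242) = √256 = 16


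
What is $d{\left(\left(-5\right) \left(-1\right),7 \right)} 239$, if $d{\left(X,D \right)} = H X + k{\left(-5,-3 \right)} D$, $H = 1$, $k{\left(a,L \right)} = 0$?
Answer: $1195$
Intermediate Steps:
$d{\left(X,D \right)} = X$ ($d{\left(X,D \right)} = 1 X + 0 D = X + 0 = X$)
$d{\left(\left(-5\right) \left(-1\right),7 \right)} 239 = \left(-5\right) \left(-1\right) 239 = 5 \cdot 239 = 1195$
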